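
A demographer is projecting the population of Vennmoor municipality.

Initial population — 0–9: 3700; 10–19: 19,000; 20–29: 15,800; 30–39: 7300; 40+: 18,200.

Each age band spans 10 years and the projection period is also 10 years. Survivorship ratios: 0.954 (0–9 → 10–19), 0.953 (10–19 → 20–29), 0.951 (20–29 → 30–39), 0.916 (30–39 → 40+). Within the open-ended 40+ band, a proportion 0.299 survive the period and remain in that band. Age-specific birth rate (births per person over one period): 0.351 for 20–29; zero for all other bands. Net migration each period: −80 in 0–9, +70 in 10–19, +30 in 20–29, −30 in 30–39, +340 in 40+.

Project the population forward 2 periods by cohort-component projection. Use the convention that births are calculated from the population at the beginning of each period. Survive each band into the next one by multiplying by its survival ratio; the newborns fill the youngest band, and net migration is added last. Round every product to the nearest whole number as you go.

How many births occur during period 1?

Period 1:
Births: 15800 × 0.351 = 5546
10–19: 3700 × 0.954 = 3530
20–29: 19000 × 0.953 = 18107
30–39: 15800 × 0.951 = 15026
40+: 7300 × 0.916 + 18200 × 0.299 = 6687 + 5442 = 12129
Net migration: 0–9 − 80 → 5466; 10–19 + 70 → 3600; 20–29 + 30 → 18137; 30–39 − 30 → 14996; 40+ + 340 → 12469
→ [5466, 3600, 18137, 14996, 12469]

5546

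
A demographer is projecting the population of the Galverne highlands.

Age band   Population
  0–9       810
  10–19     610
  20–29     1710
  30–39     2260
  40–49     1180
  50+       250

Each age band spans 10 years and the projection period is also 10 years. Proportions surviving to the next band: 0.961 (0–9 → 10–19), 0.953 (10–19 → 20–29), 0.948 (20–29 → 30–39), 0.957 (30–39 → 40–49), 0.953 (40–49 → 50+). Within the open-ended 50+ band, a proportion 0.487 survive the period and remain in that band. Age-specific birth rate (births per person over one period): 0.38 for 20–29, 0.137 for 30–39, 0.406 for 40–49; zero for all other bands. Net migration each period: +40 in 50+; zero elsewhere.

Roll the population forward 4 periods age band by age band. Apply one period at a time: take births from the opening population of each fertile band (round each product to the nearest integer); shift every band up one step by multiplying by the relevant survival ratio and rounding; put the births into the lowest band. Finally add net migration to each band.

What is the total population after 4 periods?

Let band 1 be 0–9 through band 6 = 50+.
— Period 1 —
Births: 1710 × 0.38 = 650, 2260 × 0.137 = 310, 1180 × 0.406 = 479 — total 1439
Band 2: 810 × 0.961 = 778
Band 3: 610 × 0.953 = 581
Band 4: 1710 × 0.948 = 1621
Band 5: 2260 × 0.957 = 2163
Band 6: 1180 × 0.953 + 250 × 0.487 = 1125 + 122 = 1247
Net migration: Band 6 + 40 → 1287
→ [1439, 778, 581, 1621, 2163, 1287]
— Period 2 —
Births: 581 × 0.38 = 221, 1621 × 0.137 = 222, 2163 × 0.406 = 878 — total 1321
Band 2: 1439 × 0.961 = 1383
Band 3: 778 × 0.953 = 741
Band 4: 581 × 0.948 = 551
Band 5: 1621 × 0.957 = 1551
Band 6: 2163 × 0.953 + 1287 × 0.487 = 2061 + 627 = 2688
Net migration: Band 6 + 40 → 2728
→ [1321, 1383, 741, 551, 1551, 2728]
— Period 3 —
Births: 741 × 0.38 = 282, 551 × 0.137 = 75, 1551 × 0.406 = 630 — total 987
Band 2: 1321 × 0.961 = 1269
Band 3: 1383 × 0.953 = 1318
Band 4: 741 × 0.948 = 702
Band 5: 551 × 0.957 = 527
Band 6: 1551 × 0.953 + 2728 × 0.487 = 1478 + 1329 = 2807
Net migration: Band 6 + 40 → 2847
→ [987, 1269, 1318, 702, 527, 2847]
— Period 4 —
Births: 1318 × 0.38 = 501, 702 × 0.137 = 96, 527 × 0.406 = 214 — total 811
Band 2: 987 × 0.961 = 949
Band 3: 1269 × 0.953 = 1209
Band 4: 1318 × 0.948 = 1249
Band 5: 702 × 0.957 = 672
Band 6: 527 × 0.953 + 2847 × 0.487 = 502 + 1386 = 1888
Net migration: Band 6 + 40 → 1928
→ [811, 949, 1209, 1249, 672, 1928]
Total after period 4: 811 + 949 + 1209 + 1249 + 672 + 1928 = 6818

6818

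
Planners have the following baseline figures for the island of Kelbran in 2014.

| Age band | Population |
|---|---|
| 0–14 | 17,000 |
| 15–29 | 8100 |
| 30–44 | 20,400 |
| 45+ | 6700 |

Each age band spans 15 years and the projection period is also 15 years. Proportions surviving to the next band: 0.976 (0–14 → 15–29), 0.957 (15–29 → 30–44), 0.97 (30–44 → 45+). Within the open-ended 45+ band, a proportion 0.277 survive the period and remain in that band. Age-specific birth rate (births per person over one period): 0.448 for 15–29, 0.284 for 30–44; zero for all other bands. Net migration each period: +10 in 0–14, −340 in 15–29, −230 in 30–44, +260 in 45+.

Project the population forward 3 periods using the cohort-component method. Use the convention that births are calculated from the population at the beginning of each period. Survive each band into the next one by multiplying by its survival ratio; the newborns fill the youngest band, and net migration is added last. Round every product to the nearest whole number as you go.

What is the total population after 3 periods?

44348

(Groups numbered youngest = 1 to oldest = 4.)
Period 1.
Births: 8100 × 0.448 = 3629 ; 20400 × 0.284 = 5794 → 9423
Group 2: 17000 × 0.976 = 16592
Group 3: 8100 × 0.957 = 7752
Group 4: 20400 × 0.97 + 6700 × 0.277 = 19788 + 1856 = 21644
Net migration: Group 1 + 10 → 9433; Group 2 − 340 → 16252; Group 3 − 230 → 7522; Group 4 + 260 → 21904
Giving 9433 / 16252 / 7522 / 21904.
Period 2.
Births: 16252 × 0.448 = 7281 ; 7522 × 0.284 = 2136 → 9417
Group 2: 9433 × 0.976 = 9207
Group 3: 16252 × 0.957 = 15553
Group 4: 7522 × 0.97 + 21904 × 0.277 = 7296 + 6067 = 13363
Net migration: Group 1 + 10 → 9427; Group 2 − 340 → 8867; Group 3 − 230 → 15323; Group 4 + 260 → 13623
Giving 9427 / 8867 / 15323 / 13623.
Period 3.
Births: 8867 × 0.448 = 3972 ; 15323 × 0.284 = 4352 → 8324
Group 2: 9427 × 0.976 = 9201
Group 3: 8867 × 0.957 = 8486
Group 4: 15323 × 0.97 + 13623 × 0.277 = 14863 + 3774 = 18637
Net migration: Group 1 + 10 → 8334; Group 2 − 340 → 8861; Group 3 − 230 → 8256; Group 4 + 260 → 18897
Giving 8334 / 8861 / 8256 / 18897.
Total after period 3: 8334 + 8861 + 8256 + 18897 = 44348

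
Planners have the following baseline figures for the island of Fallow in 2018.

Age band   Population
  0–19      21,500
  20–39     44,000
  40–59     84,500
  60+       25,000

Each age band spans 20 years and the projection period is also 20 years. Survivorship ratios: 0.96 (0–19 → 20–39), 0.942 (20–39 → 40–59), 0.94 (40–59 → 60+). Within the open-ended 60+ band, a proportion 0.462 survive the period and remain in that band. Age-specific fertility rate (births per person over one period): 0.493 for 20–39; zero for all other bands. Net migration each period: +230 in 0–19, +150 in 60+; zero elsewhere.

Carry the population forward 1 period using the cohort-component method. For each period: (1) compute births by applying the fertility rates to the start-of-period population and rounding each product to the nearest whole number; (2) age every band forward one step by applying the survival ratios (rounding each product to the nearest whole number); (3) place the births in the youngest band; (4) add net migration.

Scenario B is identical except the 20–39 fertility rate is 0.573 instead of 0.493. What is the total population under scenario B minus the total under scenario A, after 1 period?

(Groups numbered youngest = 1 to oldest = 4.)
Period 1:
Births: 44000 × 0.493 = 21692
Group 2: 21500 × 0.96 = 20640
Group 3: 44000 × 0.942 = 41448
Group 4: 84500 × 0.94 + 25000 × 0.462 = 79430 + 11550 = 90980
Net migration: Group 1 + 230 → 21922; Group 4 + 150 → 91130
Giving 21922 / 20640 / 41448 / 91130.
Scenario A total after 1 period: 175140
Scenario B projection —
Period 1:
Births: 44000 × 0.573 = 25212
Group 2: 21500 × 0.96 = 20640
Group 3: 44000 × 0.942 = 41448
Group 4: 84500 × 0.94 + 25000 × 0.462 = 79430 + 11550 = 90980
Net migration: Group 1 + 230 → 25442; Group 4 + 150 → 91130
Giving 25442 / 20640 / 41448 / 91130.
Scenario B total after 1 period: 178660
Difference B − A = 178660 − 175140 = 3520

3520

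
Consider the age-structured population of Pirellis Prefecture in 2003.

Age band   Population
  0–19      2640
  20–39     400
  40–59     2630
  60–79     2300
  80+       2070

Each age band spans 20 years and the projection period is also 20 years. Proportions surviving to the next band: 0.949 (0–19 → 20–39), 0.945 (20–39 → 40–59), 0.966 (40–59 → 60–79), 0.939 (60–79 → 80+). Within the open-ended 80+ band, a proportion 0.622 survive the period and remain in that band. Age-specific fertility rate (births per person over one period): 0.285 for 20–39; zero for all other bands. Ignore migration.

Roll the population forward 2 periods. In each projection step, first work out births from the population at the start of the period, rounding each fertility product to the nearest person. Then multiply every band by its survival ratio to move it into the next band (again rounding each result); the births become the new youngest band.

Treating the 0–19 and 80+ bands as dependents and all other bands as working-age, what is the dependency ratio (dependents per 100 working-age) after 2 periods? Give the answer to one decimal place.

Let band 1 be 0–19 through band 5 = 80+.
Period 1:
Births: 400 × 0.285 = 114
Band 2: 2640 × 0.949 = 2505
Band 3: 400 × 0.945 = 378
Band 4: 2630 × 0.966 = 2541
Band 5: 2300 × 0.939 + 2070 × 0.622 = 2160 + 1288 = 3448
End of period: [114, 2505, 378, 2541, 3448]
Period 2:
Births: 2505 × 0.285 = 714
Band 2: 114 × 0.949 = 108
Band 3: 2505 × 0.945 = 2367
Band 4: 378 × 0.966 = 365
Band 5: 2541 × 0.939 + 3448 × 0.622 = 2386 + 2145 = 4531
End of period: [714, 108, 2367, 365, 4531]
Dependents (band 0–19 + band 80+) = 714 + 4531 = 5245; working-age = 2840; ratio = 5245/2840 × 100 = 184.7

184.7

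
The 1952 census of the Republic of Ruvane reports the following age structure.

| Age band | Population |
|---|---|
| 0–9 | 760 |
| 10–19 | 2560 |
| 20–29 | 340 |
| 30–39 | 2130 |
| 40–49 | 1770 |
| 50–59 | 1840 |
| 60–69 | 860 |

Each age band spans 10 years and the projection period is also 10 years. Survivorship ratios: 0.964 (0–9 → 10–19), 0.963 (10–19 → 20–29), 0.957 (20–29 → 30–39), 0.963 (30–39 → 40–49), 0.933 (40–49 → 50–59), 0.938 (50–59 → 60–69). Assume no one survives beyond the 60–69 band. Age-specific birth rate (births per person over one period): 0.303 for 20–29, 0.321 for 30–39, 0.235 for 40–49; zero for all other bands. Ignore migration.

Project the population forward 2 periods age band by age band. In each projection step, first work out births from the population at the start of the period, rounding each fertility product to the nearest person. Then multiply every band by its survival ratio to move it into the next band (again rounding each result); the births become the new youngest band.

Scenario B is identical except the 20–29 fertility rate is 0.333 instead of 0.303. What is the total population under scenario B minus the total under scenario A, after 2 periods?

83

Let group 1 be 0–9 through group 7 = 60–69.
— Period 1 —
Births: 340 × 0.303 = 103, 2130 × 0.321 = 684, 1770 × 0.235 = 416 — total 1203
Group 2: 760 × 0.964 = 733
Group 3: 2560 × 0.963 = 2465
Group 4: 340 × 0.957 = 325
Group 5: 2130 × 0.963 = 2051
Group 6: 1770 × 0.933 = 1651
Group 7: 1840 × 0.938 = 1726
End of period: [1203, 733, 2465, 325, 2051, 1651, 1726]
— Period 2 —
Births: 2465 × 0.303 = 747, 325 × 0.321 = 104, 2051 × 0.235 = 482 — total 1333
Group 2: 1203 × 0.964 = 1160
Group 3: 733 × 0.963 = 706
Group 4: 2465 × 0.957 = 2359
Group 5: 325 × 0.963 = 313
Group 6: 2051 × 0.933 = 1914
Group 7: 1651 × 0.938 = 1549
End of period: [1333, 1160, 706, 2359, 313, 1914, 1549]
Scenario A total after 2 periods: 9334
Scenario B projection —
— Period 1 —
Births: 340 × 0.333 = 113, 2130 × 0.321 = 684, 1770 × 0.235 = 416 — total 1213
Group 2: 760 × 0.964 = 733
Group 3: 2560 × 0.963 = 2465
Group 4: 340 × 0.957 = 325
Group 5: 2130 × 0.963 = 2051
Group 6: 1770 × 0.933 = 1651
Group 7: 1840 × 0.938 = 1726
End of period: [1213, 733, 2465, 325, 2051, 1651, 1726]
— Period 2 —
Births: 2465 × 0.333 = 821, 325 × 0.321 = 104, 2051 × 0.235 = 482 — total 1407
Group 2: 1213 × 0.964 = 1169
Group 3: 733 × 0.963 = 706
Group 4: 2465 × 0.957 = 2359
Group 5: 325 × 0.963 = 313
Group 6: 2051 × 0.933 = 1914
Group 7: 1651 × 0.938 = 1549
End of period: [1407, 1169, 706, 2359, 313, 1914, 1549]
Scenario B total after 2 periods: 9417
Difference B − A = 9417 − 9334 = 83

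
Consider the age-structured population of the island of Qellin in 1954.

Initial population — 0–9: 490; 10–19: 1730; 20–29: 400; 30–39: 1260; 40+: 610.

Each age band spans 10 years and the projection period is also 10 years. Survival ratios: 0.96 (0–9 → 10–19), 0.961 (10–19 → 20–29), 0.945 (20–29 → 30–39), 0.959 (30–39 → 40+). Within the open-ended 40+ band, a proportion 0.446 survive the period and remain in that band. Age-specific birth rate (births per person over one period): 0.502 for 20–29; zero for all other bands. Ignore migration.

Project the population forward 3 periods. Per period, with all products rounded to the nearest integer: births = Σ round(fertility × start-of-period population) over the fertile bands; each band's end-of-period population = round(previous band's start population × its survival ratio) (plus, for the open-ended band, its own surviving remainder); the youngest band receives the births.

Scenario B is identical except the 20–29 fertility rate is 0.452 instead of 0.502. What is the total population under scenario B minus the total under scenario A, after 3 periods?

Let group 1 be 0–9 through group 5 = 40+.
— Period 1 —
Births: 400 × 0.502 = 201
Group 2: 490 × 0.96 = 470
Group 3: 1730 × 0.961 = 1663
Group 4: 400 × 0.945 = 378
Group 5: 1260 × 0.959 + 610 × 0.446 = 1208 + 272 = 1480
End of period: [201, 470, 1663, 378, 1480]
— Period 2 —
Births: 1663 × 0.502 = 835
Group 2: 201 × 0.96 = 193
Group 3: 470 × 0.961 = 452
Group 4: 1663 × 0.945 = 1572
Group 5: 378 × 0.959 + 1480 × 0.446 = 363 + 660 = 1023
End of period: [835, 193, 452, 1572, 1023]
— Period 3 —
Births: 452 × 0.502 = 227
Group 2: 835 × 0.96 = 802
Group 3: 193 × 0.961 = 185
Group 4: 452 × 0.945 = 427
Group 5: 1572 × 0.959 + 1023 × 0.446 = 1508 + 456 = 1964
End of period: [227, 802, 185, 427, 1964]
Scenario A total after 3 periods: 3605
Scenario B projection —
— Period 1 —
Births: 400 × 0.452 = 181
Group 2: 490 × 0.96 = 470
Group 3: 1730 × 0.961 = 1663
Group 4: 400 × 0.945 = 378
Group 5: 1260 × 0.959 + 610 × 0.446 = 1208 + 272 = 1480
End of period: [181, 470, 1663, 378, 1480]
— Period 2 —
Births: 1663 × 0.452 = 752
Group 2: 181 × 0.96 = 174
Group 3: 470 × 0.961 = 452
Group 4: 1663 × 0.945 = 1572
Group 5: 378 × 0.959 + 1480 × 0.446 = 363 + 660 = 1023
End of period: [752, 174, 452, 1572, 1023]
— Period 3 —
Births: 452 × 0.452 = 204
Group 2: 752 × 0.96 = 722
Group 3: 174 × 0.961 = 167
Group 4: 452 × 0.945 = 427
Group 5: 1572 × 0.959 + 1023 × 0.446 = 1508 + 456 = 1964
End of period: [204, 722, 167, 427, 1964]
Scenario B total after 3 periods: 3484
Difference B − A = 3484 − 3605 = -121

-121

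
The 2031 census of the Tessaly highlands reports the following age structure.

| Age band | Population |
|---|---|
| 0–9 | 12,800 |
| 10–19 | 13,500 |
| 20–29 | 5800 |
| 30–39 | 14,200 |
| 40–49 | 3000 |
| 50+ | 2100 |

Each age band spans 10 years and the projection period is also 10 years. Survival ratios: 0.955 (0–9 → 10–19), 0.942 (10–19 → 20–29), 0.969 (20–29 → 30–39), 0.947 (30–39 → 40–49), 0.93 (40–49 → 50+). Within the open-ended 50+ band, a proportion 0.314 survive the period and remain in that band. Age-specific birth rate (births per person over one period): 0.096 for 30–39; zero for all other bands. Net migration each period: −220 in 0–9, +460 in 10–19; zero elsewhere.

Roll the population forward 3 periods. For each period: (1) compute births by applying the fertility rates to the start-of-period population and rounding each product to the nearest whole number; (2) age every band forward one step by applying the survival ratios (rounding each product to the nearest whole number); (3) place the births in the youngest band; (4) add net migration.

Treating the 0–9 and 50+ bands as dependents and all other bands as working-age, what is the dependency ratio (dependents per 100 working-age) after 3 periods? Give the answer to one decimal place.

Period 1.
Births: 14200 × 0.096 = 1363
10–19: 12800 × 0.955 = 12224
20–29: 13500 × 0.942 = 12717
30–39: 5800 × 0.969 = 5620
40–49: 14200 × 0.947 = 13447
50+: 3000 × 0.93 + 2100 × 0.314 = 2790 + 659 = 3449
Net migration: 0–9 − 220 → 1143; 10–19 + 460 → 12684
Population now: 0–9=1143, 10–19=12684, 20–29=12717, 30–39=5620, 40–49=13447, 50+=3449
Period 2.
Births: 5620 × 0.096 = 540
10–19: 1143 × 0.955 = 1092
20–29: 12684 × 0.942 = 11948
30–39: 12717 × 0.969 = 12323
40–49: 5620 × 0.947 = 5322
50+: 13447 × 0.93 + 3449 × 0.314 = 12506 + 1083 = 13589
Net migration: 0–9 − 220 → 320; 10–19 + 460 → 1552
Population now: 0–9=320, 10–19=1552, 20–29=11948, 30–39=12323, 40–49=5322, 50+=13589
Period 3.
Births: 12323 × 0.096 = 1183
10–19: 320 × 0.955 = 306
20–29: 1552 × 0.942 = 1462
30–39: 11948 × 0.969 = 11578
40–49: 12323 × 0.947 = 11670
50+: 5322 × 0.93 + 13589 × 0.314 = 4949 + 4267 = 9216
Net migration: 0–9 − 220 → 963; 10–19 + 460 → 766
Population now: 0–9=963, 10–19=766, 20–29=1462, 30–39=11578, 40–49=11670, 50+=9216
Dependents (band 0–9 + band 50+) = 963 + 9216 = 10179; working-age = 25476; ratio = 10179/25476 × 100 = 40.0

40.0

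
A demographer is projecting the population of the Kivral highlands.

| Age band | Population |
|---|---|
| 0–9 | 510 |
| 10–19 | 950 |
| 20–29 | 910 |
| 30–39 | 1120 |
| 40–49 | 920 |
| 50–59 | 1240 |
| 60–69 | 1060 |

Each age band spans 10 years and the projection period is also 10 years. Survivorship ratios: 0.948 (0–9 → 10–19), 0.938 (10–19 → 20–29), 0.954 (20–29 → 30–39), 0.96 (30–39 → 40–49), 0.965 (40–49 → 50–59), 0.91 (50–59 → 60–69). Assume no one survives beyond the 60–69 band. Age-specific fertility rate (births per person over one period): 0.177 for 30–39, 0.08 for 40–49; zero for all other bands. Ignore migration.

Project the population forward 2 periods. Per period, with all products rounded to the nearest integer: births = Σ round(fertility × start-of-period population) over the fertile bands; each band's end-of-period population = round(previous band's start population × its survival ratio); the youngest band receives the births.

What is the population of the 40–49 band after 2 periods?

833

[period 1]
Births: 1120 × 0.177 = 198 ; 920 × 0.08 = 74 — total 272
10–19: 510 × 0.948 = 483
20–29: 950 × 0.938 = 891
30–39: 910 × 0.954 = 868
40–49: 1120 × 0.96 = 1075
50–59: 920 × 0.965 = 888
60–69: 1240 × 0.91 = 1128
Population now: 0–9=272, 10–19=483, 20–29=891, 30–39=868, 40–49=1075, 50–59=888, 60–69=1128
[period 2]
Births: 868 × 0.177 = 154 ; 1075 × 0.08 = 86 — total 240
10–19: 272 × 0.948 = 258
20–29: 483 × 0.938 = 453
30–39: 891 × 0.954 = 850
40–49: 868 × 0.96 = 833
50–59: 1075 × 0.965 = 1037
60–69: 888 × 0.91 = 808
Population now: 0–9=240, 10–19=258, 20–29=453, 30–39=850, 40–49=833, 50–59=1037, 60–69=808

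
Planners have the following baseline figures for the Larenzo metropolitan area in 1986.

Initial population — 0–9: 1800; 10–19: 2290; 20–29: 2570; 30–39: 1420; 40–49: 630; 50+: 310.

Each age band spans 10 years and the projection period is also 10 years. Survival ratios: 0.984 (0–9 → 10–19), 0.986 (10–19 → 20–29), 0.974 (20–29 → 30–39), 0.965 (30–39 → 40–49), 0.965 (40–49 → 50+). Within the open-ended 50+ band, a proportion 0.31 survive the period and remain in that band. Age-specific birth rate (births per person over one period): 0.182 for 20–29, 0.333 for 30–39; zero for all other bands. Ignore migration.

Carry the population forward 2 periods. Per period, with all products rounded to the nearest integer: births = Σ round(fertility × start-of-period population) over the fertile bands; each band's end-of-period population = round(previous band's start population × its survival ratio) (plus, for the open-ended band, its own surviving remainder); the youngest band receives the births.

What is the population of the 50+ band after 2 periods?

1540

Period 1:
Births: 2570 × 0.182 = 468 ; 1420 × 0.333 = 473 — total 941
10–19: 1800 × 0.984 = 1771
20–29: 2290 × 0.986 = 2258
30–39: 2570 × 0.974 = 2503
40–49: 1420 × 0.965 = 1370
50+: 630 × 0.965 + 310 × 0.31 = 608 + 96 = 704
Giving 941 / 1771 / 2258 / 2503 / 1370 / 704.
Period 2:
Births: 2258 × 0.182 = 411 ; 2503 × 0.333 = 833 — total 1244
10–19: 941 × 0.984 = 926
20–29: 1771 × 0.986 = 1746
30–39: 2258 × 0.974 = 2199
40–49: 2503 × 0.965 = 2415
50+: 1370 × 0.965 + 704 × 0.31 = 1322 + 218 = 1540
Giving 1244 / 926 / 1746 / 2199 / 2415 / 1540.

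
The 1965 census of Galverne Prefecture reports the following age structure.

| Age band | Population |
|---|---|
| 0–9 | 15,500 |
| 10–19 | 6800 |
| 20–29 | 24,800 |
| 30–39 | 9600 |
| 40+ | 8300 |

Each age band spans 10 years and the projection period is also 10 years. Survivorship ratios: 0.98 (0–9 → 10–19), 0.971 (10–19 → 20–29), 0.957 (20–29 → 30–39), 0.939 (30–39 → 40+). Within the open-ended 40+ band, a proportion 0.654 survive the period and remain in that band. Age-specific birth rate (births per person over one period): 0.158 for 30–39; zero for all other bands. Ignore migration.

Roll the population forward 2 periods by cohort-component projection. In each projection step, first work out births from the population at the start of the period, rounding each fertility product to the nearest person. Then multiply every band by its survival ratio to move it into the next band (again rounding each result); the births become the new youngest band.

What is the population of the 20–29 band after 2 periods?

— Period 1 —
Births: 9600 × 0.158 = 1517
10–19: 15500 × 0.98 = 15190
20–29: 6800 × 0.971 = 6603
30–39: 24800 × 0.957 = 23734
40+: 9600 × 0.939 + 8300 × 0.654 = 9014 + 5428 = 14442
End of period: [1517, 15190, 6603, 23734, 14442]
— Period 2 —
Births: 23734 × 0.158 = 3750
10–19: 1517 × 0.98 = 1487
20–29: 15190 × 0.971 = 14749
30–39: 6603 × 0.957 = 6319
40+: 23734 × 0.939 + 14442 × 0.654 = 22286 + 9445 = 31731
End of period: [3750, 1487, 14749, 6319, 31731]

14749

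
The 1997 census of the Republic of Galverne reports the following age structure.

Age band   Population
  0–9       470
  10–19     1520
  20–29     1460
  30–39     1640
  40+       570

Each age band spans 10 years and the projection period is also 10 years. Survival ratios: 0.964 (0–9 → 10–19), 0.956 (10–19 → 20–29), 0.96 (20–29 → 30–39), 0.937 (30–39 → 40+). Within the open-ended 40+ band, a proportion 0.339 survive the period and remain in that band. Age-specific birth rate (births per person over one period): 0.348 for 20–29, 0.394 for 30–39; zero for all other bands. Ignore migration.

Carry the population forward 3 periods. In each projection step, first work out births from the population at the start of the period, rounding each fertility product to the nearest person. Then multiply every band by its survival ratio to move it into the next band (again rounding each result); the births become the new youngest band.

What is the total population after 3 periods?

After projecting period 1:
Births: 1460 × 0.348 = 508, 1640 × 0.394 = 646 — total 1154
10–19: 470 × 0.964 = 453
20–29: 1520 × 0.956 = 1453
30–39: 1460 × 0.96 = 1402
40+: 1640 × 0.937 + 570 × 0.339 = 1537 + 193 = 1730
Giving 1154 / 453 / 1453 / 1402 / 1730.
After projecting period 2:
Births: 1453 × 0.348 = 506, 1402 × 0.394 = 552 — total 1058
10–19: 1154 × 0.964 = 1112
20–29: 453 × 0.956 = 433
30–39: 1453 × 0.96 = 1395
40+: 1402 × 0.937 + 1730 × 0.339 = 1314 + 586 = 1900
Giving 1058 / 1112 / 433 / 1395 / 1900.
After projecting period 3:
Births: 433 × 0.348 = 151, 1395 × 0.394 = 550 — total 701
10–19: 1058 × 0.964 = 1020
20–29: 1112 × 0.956 = 1063
30–39: 433 × 0.96 = 416
40+: 1395 × 0.937 + 1900 × 0.339 = 1307 + 644 = 1951
Giving 701 / 1020 / 1063 / 416 / 1951.
Total after period 3: 701 + 1020 + 1063 + 416 + 1951 = 5151

5151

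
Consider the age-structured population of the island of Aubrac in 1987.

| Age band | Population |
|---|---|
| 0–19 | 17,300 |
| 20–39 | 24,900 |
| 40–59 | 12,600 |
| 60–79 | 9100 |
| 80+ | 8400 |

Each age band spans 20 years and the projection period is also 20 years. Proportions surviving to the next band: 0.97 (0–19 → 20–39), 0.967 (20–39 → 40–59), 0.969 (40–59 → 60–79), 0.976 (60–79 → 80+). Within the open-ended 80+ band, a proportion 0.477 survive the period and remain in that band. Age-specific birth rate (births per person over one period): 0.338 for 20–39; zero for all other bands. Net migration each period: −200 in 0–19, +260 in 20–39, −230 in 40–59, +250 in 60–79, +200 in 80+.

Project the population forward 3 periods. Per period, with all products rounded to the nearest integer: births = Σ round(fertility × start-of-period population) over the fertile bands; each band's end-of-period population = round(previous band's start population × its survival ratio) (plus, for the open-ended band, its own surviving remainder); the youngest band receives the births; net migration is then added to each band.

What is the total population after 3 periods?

After projecting period 1:
Births: 24900 × 0.338 = 8416
20–39: 17300 × 0.97 = 16781
40–59: 24900 × 0.967 = 24078
60–79: 12600 × 0.969 = 12209
80+: 9100 × 0.976 + 8400 × 0.477 = 8882 + 4007 = 12889
Net migration: 0–19 − 200 → 8216; 20–39 + 260 → 17041; 40–59 − 230 → 23848; 60–79 + 250 → 12459; 80+ + 200 → 13089
→ [8216, 17041, 23848, 12459, 13089]
After projecting period 2:
Births: 17041 × 0.338 = 5760
20–39: 8216 × 0.97 = 7970
40–59: 17041 × 0.967 = 16479
60–79: 23848 × 0.969 = 23109
80+: 12459 × 0.976 + 13089 × 0.477 = 12160 + 6243 = 18403
Net migration: 0–19 − 200 → 5560; 20–39 + 260 → 8230; 40–59 − 230 → 16249; 60–79 + 250 → 23359; 80+ + 200 → 18603
→ [5560, 8230, 16249, 23359, 18603]
After projecting period 3:
Births: 8230 × 0.338 = 2782
20–39: 5560 × 0.97 = 5393
40–59: 8230 × 0.967 = 7958
60–79: 16249 × 0.969 = 15745
80+: 23359 × 0.976 + 18603 × 0.477 = 22798 + 8874 = 31672
Net migration: 0–19 − 200 → 2582; 20–39 + 260 → 5653; 40–59 − 230 → 7728; 60–79 + 250 → 15995; 80+ + 200 → 31872
→ [2582, 5653, 7728, 15995, 31872]
Total after period 3: 2582 + 5653 + 7728 + 15995 + 31872 = 63830

63830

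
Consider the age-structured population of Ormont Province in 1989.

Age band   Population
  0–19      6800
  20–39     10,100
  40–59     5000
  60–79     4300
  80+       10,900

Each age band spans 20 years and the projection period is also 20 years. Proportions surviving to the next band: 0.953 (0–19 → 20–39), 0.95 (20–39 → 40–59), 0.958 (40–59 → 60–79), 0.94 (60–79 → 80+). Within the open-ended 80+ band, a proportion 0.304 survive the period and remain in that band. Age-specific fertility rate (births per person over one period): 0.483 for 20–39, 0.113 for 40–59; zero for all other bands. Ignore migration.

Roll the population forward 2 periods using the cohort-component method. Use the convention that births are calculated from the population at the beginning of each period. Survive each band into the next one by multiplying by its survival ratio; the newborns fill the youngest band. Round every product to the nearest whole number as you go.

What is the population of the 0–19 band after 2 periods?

Period 1.
Births: 10100 * 0.483 = 4878  |  5000 * 0.113 = 565 — total 5443
20–39: 6800 * 0.953 = 6480
40–59: 10100 * 0.95 = 9595
60–79: 5000 * 0.958 = 4790
80+: 4300 * 0.94 + 10900 * 0.304 = 4042 + 3314 = 7356
→ [5443, 6480, 9595, 4790, 7356]
Period 2.
Births: 6480 * 0.483 = 3130  |  9595 * 0.113 = 1084 — total 4214
20–39: 5443 * 0.953 = 5187
40–59: 6480 * 0.95 = 6156
60–79: 9595 * 0.958 = 9192
80+: 4790 * 0.94 + 7356 * 0.304 = 4503 + 2236 = 6739
→ [4214, 5187, 6156, 9192, 6739]

4214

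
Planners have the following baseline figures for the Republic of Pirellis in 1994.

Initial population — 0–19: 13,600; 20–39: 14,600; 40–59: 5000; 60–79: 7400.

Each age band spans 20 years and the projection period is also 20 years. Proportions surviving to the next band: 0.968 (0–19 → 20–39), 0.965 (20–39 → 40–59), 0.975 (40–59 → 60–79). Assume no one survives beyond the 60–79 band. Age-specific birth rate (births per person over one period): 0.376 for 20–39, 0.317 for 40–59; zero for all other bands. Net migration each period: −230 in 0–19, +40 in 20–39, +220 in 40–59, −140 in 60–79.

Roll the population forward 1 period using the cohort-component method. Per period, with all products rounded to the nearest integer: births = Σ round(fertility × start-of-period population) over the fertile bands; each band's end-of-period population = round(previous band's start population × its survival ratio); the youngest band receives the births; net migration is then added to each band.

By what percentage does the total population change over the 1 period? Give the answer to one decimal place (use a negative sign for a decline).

Period 1.
Births: 14600 * 0.376 = 5490  |  5000 * 0.317 = 1585 → 7075
20–39: 13600 * 0.968 = 13165
40–59: 14600 * 0.965 = 14089
60–79: 5000 * 0.975 = 4875
Net migration: 0–19 − 230 → 6845; 20–39 + 40 → 13205; 40–59 + 220 → 14309; 60–79 − 140 → 4735
Population now: 0–19=6845, 20–39=13205, 40–59=14309, 60–79=4735
Total: 40600 → 39094; change = -1506; percentage change = -3.7%

-3.7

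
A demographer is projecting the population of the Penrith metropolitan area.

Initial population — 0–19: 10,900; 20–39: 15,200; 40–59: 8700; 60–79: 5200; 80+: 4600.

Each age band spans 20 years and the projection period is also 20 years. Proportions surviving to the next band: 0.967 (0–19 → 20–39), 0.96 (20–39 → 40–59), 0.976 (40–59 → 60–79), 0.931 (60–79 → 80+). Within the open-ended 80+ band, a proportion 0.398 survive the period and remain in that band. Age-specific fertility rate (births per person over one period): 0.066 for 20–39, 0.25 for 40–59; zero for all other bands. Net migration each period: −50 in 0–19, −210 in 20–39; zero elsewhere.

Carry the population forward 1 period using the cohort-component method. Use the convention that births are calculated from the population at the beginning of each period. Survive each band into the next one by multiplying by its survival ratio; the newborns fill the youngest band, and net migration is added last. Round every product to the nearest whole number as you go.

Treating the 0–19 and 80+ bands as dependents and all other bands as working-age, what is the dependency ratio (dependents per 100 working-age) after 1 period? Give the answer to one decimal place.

Numbering the groups 1..5 from youngest to oldest:
— Period 1 —
Births: 15200 × 0.066 = 1003 ; 8700 × 0.25 = 2175 → 3178
Group 2: 10900 × 0.967 = 10540
Group 3: 15200 × 0.96 = 14592
Group 4: 8700 × 0.976 = 8491
Group 5: 5200 × 0.931 + 4600 × 0.398 = 4841 + 1831 = 6672
Net migration: Group 1 − 50 → 3128; Group 2 − 210 → 10330
End of period: [3128, 10330, 14592, 8491, 6672]
Dependents (band 0–19 + band 80+) = 3128 + 6672 = 9800; working-age = 33413; ratio = 9800/33413 × 100 = 29.3

29.3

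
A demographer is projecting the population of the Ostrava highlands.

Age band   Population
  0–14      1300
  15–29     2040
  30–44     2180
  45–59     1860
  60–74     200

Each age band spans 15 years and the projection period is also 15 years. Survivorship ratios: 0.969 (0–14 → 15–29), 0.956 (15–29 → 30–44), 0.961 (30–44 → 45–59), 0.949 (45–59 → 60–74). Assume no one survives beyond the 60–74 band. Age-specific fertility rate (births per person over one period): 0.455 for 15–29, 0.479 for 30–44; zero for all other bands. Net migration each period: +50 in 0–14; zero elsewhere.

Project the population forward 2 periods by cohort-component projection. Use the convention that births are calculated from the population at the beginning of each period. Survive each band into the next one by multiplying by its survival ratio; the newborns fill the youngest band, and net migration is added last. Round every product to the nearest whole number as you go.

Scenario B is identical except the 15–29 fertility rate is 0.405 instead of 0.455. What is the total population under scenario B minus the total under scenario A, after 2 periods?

-162

(Groups numbered youngest = 1 to oldest = 5.)
After projecting period 1:
Births: 2040 * 0.455 = 928, 2180 * 0.479 = 1044 ⇒ total 1972
Group 2: 1300 * 0.969 = 1260
Group 3: 2040 * 0.956 = 1950
Group 4: 2180 * 0.961 = 2095
Group 5: 1860 * 0.949 = 1765
Net migration: Group 1 + 50 → 2022
→ [2022, 1260, 1950, 2095, 1765]
After projecting period 2:
Births: 1260 * 0.455 = 573, 1950 * 0.479 = 934 ⇒ total 1507
Group 2: 2022 * 0.969 = 1959
Group 3: 1260 * 0.956 = 1205
Group 4: 1950 * 0.961 = 1874
Group 5: 2095 * 0.949 = 1988
Net migration: Group 1 + 50 → 1557
→ [1557, 1959, 1205, 1874, 1988]
Scenario A total after 2 periods: 8583
Scenario B projection —
After projecting period 1:
Births: 2040 * 0.405 = 826, 2180 * 0.479 = 1044 ⇒ total 1870
Group 2: 1300 * 0.969 = 1260
Group 3: 2040 * 0.956 = 1950
Group 4: 2180 * 0.961 = 2095
Group 5: 1860 * 0.949 = 1765
Net migration: Group 1 + 50 → 1920
→ [1920, 1260, 1950, 2095, 1765]
After projecting period 2:
Births: 1260 * 0.405 = 510, 1950 * 0.479 = 934 ⇒ total 1444
Group 2: 1920 * 0.969 = 1860
Group 3: 1260 * 0.956 = 1205
Group 4: 1950 * 0.961 = 1874
Group 5: 2095 * 0.949 = 1988
Net migration: Group 1 + 50 → 1494
→ [1494, 1860, 1205, 1874, 1988]
Scenario B total after 2 periods: 8421
Difference B − A = 8421 − 8583 = -162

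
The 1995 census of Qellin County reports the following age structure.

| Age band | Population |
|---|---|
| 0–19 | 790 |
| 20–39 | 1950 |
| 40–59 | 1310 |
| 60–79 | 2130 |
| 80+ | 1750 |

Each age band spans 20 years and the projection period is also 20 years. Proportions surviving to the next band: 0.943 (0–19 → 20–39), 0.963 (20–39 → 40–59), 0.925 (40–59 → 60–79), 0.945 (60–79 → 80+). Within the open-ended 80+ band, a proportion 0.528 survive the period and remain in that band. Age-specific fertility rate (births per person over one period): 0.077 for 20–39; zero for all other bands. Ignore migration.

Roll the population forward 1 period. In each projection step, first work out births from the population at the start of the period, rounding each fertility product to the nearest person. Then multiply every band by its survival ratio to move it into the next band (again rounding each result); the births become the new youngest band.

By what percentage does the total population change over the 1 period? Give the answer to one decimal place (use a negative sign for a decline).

-12.7

(Bands numbered youngest = 1 to oldest = 5.)
After projecting period 1:
Births: 1950 × 0.077 = 150
Band 2: 790 × 0.943 = 745
Band 3: 1950 × 0.963 = 1878
Band 4: 1310 × 0.925 = 1212
Band 5: 2130 × 0.945 + 1750 × 0.528 = 2013 + 924 = 2937
→ [150, 745, 1878, 1212, 2937]
Total: 7930 → 6922; change = -1008; percentage change = -12.7%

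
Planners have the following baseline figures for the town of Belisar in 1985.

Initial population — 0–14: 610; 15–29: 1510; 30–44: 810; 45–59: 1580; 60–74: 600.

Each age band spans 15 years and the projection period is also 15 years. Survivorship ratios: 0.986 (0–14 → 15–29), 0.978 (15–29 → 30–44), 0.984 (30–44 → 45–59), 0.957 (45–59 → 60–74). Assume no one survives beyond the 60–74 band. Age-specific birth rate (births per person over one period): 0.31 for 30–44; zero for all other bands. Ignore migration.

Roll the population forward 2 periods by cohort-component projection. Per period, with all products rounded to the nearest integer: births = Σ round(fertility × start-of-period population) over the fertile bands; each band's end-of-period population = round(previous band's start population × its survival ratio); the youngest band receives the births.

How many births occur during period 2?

458

Call the bands 1 to 5, youngest first.
After projecting period 1:
Births: 810 × 0.31 = 251
Band 2: 610 × 0.986 = 601
Band 3: 1510 × 0.978 = 1477
Band 4: 810 × 0.984 = 797
Band 5: 1580 × 0.957 = 1512
End of period: [251, 601, 1477, 797, 1512]
After projecting period 2:
Births: 1477 × 0.31 = 458
Band 2: 251 × 0.986 = 247
Band 3: 601 × 0.978 = 588
Band 4: 1477 × 0.984 = 1453
Band 5: 797 × 0.957 = 763
End of period: [458, 247, 588, 1453, 763]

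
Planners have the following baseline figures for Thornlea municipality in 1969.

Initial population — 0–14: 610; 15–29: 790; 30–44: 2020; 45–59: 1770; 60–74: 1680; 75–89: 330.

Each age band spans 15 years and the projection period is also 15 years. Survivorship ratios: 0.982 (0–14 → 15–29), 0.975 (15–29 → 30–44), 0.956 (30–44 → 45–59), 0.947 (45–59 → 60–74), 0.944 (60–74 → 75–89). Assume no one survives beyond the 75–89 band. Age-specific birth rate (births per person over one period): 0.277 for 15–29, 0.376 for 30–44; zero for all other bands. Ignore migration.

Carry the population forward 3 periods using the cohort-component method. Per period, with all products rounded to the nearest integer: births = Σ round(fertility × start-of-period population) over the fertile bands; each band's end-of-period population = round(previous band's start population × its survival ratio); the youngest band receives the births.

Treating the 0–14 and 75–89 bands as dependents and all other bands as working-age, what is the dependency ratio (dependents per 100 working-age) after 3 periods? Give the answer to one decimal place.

Numbering the bands 1..6 from youngest to oldest:
Period 1:
Births: 790 * 0.277 = 219 ; 2020 * 0.376 = 760 → total 979
Band 2: 610 * 0.982 = 599
Band 3: 790 * 0.975 = 770
Band 4: 2020 * 0.956 = 1931
Band 5: 1770 * 0.947 = 1676
Band 6: 1680 * 0.944 = 1586
→ [979, 599, 770, 1931, 1676, 1586]
Period 2:
Births: 599 * 0.277 = 166 ; 770 * 0.376 = 290 → total 456
Band 2: 979 * 0.982 = 961
Band 3: 599 * 0.975 = 584
Band 4: 770 * 0.956 = 736
Band 5: 1931 * 0.947 = 1829
Band 6: 1676 * 0.944 = 1582
→ [456, 961, 584, 736, 1829, 1582]
Period 3:
Births: 961 * 0.277 = 266 ; 584 * 0.376 = 220 → total 486
Band 2: 456 * 0.982 = 448
Band 3: 961 * 0.975 = 937
Band 4: 584 * 0.956 = 558
Band 5: 736 * 0.947 = 697
Band 6: 1829 * 0.944 = 1727
→ [486, 448, 937, 558, 697, 1727]
Dependents (band 0–14 + band 75–89) = 486 + 1727 = 2213; working-age = 2640; ratio = 2213/2640 × 100 = 83.8

83.8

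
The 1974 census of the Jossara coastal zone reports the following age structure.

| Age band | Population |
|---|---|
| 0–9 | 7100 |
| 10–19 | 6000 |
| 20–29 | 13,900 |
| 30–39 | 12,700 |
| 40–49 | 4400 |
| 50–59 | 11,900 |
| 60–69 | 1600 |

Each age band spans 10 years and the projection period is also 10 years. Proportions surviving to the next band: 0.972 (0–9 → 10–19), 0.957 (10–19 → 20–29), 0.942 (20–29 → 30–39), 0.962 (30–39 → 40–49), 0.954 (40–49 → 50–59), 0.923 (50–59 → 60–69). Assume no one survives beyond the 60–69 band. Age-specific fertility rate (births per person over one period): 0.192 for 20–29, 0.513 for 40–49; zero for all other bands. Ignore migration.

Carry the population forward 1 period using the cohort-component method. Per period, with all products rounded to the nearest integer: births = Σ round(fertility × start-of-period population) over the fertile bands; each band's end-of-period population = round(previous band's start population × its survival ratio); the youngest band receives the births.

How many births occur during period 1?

4926

Numbering the groups 1..7 from youngest to oldest:
— Period 1 —
Births: 13900 * 0.192 = 2669 ; 4400 * 0.513 = 2257 ⇒ total 4926
Group 2: 7100 * 0.972 = 6901
Group 3: 6000 * 0.957 = 5742
Group 4: 13900 * 0.942 = 13094
Group 5: 12700 * 0.962 = 12217
Group 6: 4400 * 0.954 = 4198
Group 7: 11900 * 0.923 = 10984
Population now: 0–9=4926, 10–19=6901, 20–29=5742, 30–39=13094, 40–49=12217, 50–59=4198, 60–69=10984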